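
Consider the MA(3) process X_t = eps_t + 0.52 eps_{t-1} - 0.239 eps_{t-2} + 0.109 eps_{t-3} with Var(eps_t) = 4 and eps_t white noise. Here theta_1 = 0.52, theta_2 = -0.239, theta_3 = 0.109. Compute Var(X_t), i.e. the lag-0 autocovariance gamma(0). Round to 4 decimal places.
\gamma(0) = 5.3576

For an MA(q) process X_t = eps_t + sum_i theta_i eps_{t-i} with
Var(eps_t) = sigma^2, the variance is
  gamma(0) = sigma^2 * (1 + sum_i theta_i^2).
  sum_i theta_i^2 = (0.52)^2 + (-0.239)^2 + (0.109)^2 = 0.2704 + 0.057121 + 0.011881 = 0.339402.
  gamma(0) = 4 * (1 + 0.339402) = 4 * 1.339402 = 5.357608, which rounds to 5.3576.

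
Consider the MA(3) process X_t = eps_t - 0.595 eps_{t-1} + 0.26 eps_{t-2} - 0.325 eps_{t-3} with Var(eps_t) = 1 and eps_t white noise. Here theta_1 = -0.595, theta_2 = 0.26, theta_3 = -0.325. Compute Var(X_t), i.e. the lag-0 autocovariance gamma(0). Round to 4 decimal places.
\gamma(0) = 1.5273

For an MA(q) process X_t = eps_t + sum_i theta_i eps_{t-i} with
Var(eps_t) = sigma^2, the variance is
  gamma(0) = sigma^2 * (1 + sum_i theta_i^2).
  sum_i theta_i^2 = (-0.595)^2 + (0.26)^2 + (-0.325)^2 = 0.354025 + 0.0676 + 0.105625 = 0.52725.
  gamma(0) = 1 * (1 + 0.52725) = 1 * 1.52725 = 1.52725, which rounds to 1.5273.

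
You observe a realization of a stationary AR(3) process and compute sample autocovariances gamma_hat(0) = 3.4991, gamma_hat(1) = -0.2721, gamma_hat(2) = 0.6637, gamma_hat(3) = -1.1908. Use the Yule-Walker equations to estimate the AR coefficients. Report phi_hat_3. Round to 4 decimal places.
\hat\phi_{3} = -0.3270

The Yule-Walker equations for an AR(p) process read, in matrix form,
  Gamma_p phi = r_p,   with   (Gamma_p)_{ij} = gamma(|i - j|),
                       (r_p)_i = gamma(i),   i,j = 1..p.
Substitute the sample gammas (Toeplitz matrix and right-hand side of size 3):
  Gamma_p = [[3.4991, -0.2721, 0.6637], [-0.2721, 3.4991, -0.2721], [0.6637, -0.2721, 3.4991]]
  r_p     = [-0.2721, 0.6637, -1.1908]
Written out (R1..R3):
  (R1) 3.4991 phi_1 - 0.2721 phi_2 + 0.6637 phi_3 = -0.2721
  (R2) -0.2721 phi_1 + 3.4991 phi_2 - 0.2721 phi_3 = 0.6637
  (R3) 0.6637 phi_1 - 0.2721 phi_2 + 3.4991 phi_3 = -1.1908
Gaussian elimination:
  R2 <- R2 - (-0.2721/3.4991) R1 = R2 - (-0.077763) R1:  3.477941 phi_2 - 0.220489 phi_3 = 0.642541
  R3 <- R3 - (0.6637/3.4991) R1 = R3 - (0.189677) R1:  -0.220489 phi_2 + 3.373211 phi_3 = -1.139189
  R3 <- R3 - (-0.220489/3.477941) R2 = R3 - (-0.063396) R2:  3.359233 phi_3 = -1.098454
Back-substitution:
  phi_hat_3 = -1.098454 / 3.359233 = -0.326995
  phi_hat_2 = (0.642541 - (-0.220489)(-0.326995)) / 3.477941 = 0.164017
  phi_hat_1 = (-0.2721 - (-0.2721)(0.164017) - (0.6637)(-0.326995)) / 3.4991 = -0.002985
So phi_hat = [-0.0030, 0.1640, -0.3270].
Therefore phi_hat_3 = -0.3270.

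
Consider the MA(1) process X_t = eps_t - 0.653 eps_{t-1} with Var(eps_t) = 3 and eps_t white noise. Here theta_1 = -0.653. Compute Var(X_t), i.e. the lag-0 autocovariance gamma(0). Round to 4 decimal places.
\gamma(0) = 4.2792

For an MA(q) process X_t = eps_t + sum_i theta_i eps_{t-i} with
Var(eps_t) = sigma^2, the variance is
  gamma(0) = sigma^2 * (1 + sum_i theta_i^2).
  sum_i theta_i^2 = (-0.653)^2 = 0.426409.
  gamma(0) = 3 * (1 + 0.426409) = 3 * 1.426409 = 4.279227, which rounds to 4.2792.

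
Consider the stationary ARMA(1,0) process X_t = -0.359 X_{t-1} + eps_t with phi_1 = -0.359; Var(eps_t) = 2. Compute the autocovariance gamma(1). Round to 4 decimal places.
\gamma(1) = -0.8242

Multiply the model equation by X_{t-k} and take expectations. With theta_0 = psi_0 = 1 and psi_j the MA(infinity) weights, this gives
  gamma(k) - sum_i phi_i gamma(k-i) = c_k,
  c_k = sigma^2 * sum_{j=k..q} theta_j psi_{j-k}   (c_k = 0 for k > q),
using gamma(-m) = gamma(m).
Pure AR (q = 0): c_0 = sigma^2 = 2, c_k = 0 for k >= 1.
Equations for k = 0 and k = 1 (AR order 1):
  gamma(0) = phi_1 gamma(1) + c_0
  gamma(1) = phi_1 gamma(0) + c_1
Substituting the second into the first: gamma(0) (1 - phi_1^2) = c_0 + phi_1 c_1, so
  gamma(0) = c_0 / (1 - phi_1^2) = 2 / (1 - (-0.359)^2) = 2 / 0.871119 = 2.295898.
  gamma(1) = phi_1 gamma(0) = (-0.359)(2.295898) = -0.824227.
Therefore gamma(1) = -0.8242 (to 4 decimal places).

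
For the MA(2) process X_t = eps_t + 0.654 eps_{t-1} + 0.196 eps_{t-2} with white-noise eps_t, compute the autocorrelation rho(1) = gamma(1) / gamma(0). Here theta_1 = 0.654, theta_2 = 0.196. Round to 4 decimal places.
\rho(1) = 0.5335

For an MA(q) process with theta_0 = 1, the autocovariance is
  gamma(k) = sigma^2 * sum_{i=0..q-k} theta_i * theta_{i+k},
and rho(k) = gamma(k) / gamma(0). Sigma^2 cancels.
  numerator   = (1)*(0.654) + (0.654)*(0.196) = 0.782184.
  denominator = (1)^2 + (0.654)^2 + (0.196)^2 = 1.466132.
  rho(1) = 0.782184 / 1.466132 = 0.5335.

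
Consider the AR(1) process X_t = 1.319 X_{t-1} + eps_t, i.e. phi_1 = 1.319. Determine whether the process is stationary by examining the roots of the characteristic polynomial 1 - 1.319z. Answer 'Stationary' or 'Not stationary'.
\text{Not stationary}

The AR(p) characteristic polynomial is P(z) = 1 - 1.319z.
Stationarity requires all roots to lie outside the unit circle, i.e. |z| > 1 for every root.
This is linear in z: 1 + (-1.319) z = 0  =>  z = -1/(-1.319) = 0.75815,  |z| = 0.75815.
Moduli of all roots: 0.7582.
All moduli strictly greater than 1? No.
Verdict: Not stationary.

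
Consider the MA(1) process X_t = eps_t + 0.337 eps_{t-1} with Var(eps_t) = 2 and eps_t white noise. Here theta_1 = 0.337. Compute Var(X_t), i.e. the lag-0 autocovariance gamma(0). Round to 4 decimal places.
\gamma(0) = 2.2271

For an MA(q) process X_t = eps_t + sum_i theta_i eps_{t-i} with
Var(eps_t) = sigma^2, the variance is
  gamma(0) = sigma^2 * (1 + sum_i theta_i^2).
  sum_i theta_i^2 = (0.337)^2 = 0.113569.
  gamma(0) = 2 * (1 + 0.113569) = 2 * 1.113569 = 2.227138, which rounds to 2.2271.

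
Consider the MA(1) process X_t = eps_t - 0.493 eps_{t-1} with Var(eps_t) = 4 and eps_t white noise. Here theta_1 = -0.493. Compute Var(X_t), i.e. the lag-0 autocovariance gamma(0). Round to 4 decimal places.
\gamma(0) = 4.9722

For an MA(q) process X_t = eps_t + sum_i theta_i eps_{t-i} with
Var(eps_t) = sigma^2, the variance is
  gamma(0) = sigma^2 * (1 + sum_i theta_i^2).
  sum_i theta_i^2 = (-0.493)^2 = 0.243049.
  gamma(0) = 4 * (1 + 0.243049) = 4 * 1.243049 = 4.972196, which rounds to 4.9722.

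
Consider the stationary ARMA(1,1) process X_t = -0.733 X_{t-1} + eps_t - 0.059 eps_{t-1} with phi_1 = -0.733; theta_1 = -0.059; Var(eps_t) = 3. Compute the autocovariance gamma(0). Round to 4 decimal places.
\gamma(0) = 7.0669

Multiply the model equation by X_{t-k} and take expectations. With theta_0 = psi_0 = 1 and psi_j the MA(infinity) weights, this gives
  gamma(k) - sum_i phi_i gamma(k-i) = c_k,
  c_k = sigma^2 * sum_{j=k..q} theta_j psi_{j-k}   (c_k = 0 for k > q),
using gamma(-m) = gamma(m).
psi-weights needed (psi_j = theta_j + sum_i phi_i psi_{j-i}):
  psi_1 = theta_1 + phi_1 = -0.059 + (-0.733) = -0.792
Right-hand sides:
  c_0 = sigma^2 (1 + theta_1 psi_1) = 3 * (1 + (-0.059)(-0.792)) = 3 * 1.046728 = 3.140184
  c_1 = sigma^2 theta_1 = 3 * (-0.059) = -0.177
  c_2 = 0
Equations for k = 0 and k = 1 (AR order 1):
  gamma(0) = phi_1 gamma(1) + c_0
  gamma(1) = phi_1 gamma(0) + c_1
Substituting the second into the first: gamma(0) (1 - phi_1^2) = c_0 + phi_1 c_1, so
  gamma(0) = (c_0 + phi_1 c_1) / (1 - phi_1^2) = (3.140184 + (-0.733)(-0.177)) / (1 - (-0.733)^2) = 3.269925 / 0.462711 = 7.066884.
Therefore gamma(0) = 7.0669 (to 4 decimal places).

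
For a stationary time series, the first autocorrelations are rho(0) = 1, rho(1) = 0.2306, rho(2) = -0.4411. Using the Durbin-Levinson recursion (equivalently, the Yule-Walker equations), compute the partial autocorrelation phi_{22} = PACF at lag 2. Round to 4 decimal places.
\phi_{22} = -0.5220

The PACF at lag k is phi_{kk}, the last component of the solution
to the Yule-Walker system G_k phi = r_k where
  (G_k)_{ij} = rho(|i - j|), (r_k)_i = rho(i), i,j = 1..k.
Equivalently, Durbin-Levinson gives phi_{kk} iteratively:
  phi_{11} = rho(1)
  phi_{kk} = [rho(k) - sum_{j=1..k-1} phi_{k-1,j} rho(k-j)]
            / [1 - sum_{j=1..k-1} phi_{k-1,j} rho(j)],
  phi_{k,j} = phi_{k-1,j} - phi_{kk} phi_{k-1,k-j},  j = 1..k-1.
Step k = 1:
  phi_11 = rho(1) = 0.2306.
Step k = 2:
  phi_22 = [rho(2) - phi_11 rho(1)] / [1 - phi_11 rho(1)] = [-0.4411 - (0.2306)(0.2306)] / [1 - (0.2306)(0.2306)]
         = -0.49427636 / 0.94682364 = -0.522.
Therefore phi_{22} = -0.5220.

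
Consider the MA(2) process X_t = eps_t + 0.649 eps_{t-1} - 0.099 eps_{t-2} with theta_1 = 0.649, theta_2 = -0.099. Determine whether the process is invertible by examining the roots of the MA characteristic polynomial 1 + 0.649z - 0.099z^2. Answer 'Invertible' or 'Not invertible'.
\text{Invertible}

The MA(q) characteristic polynomial is P(z) = 1 + 0.649z - 0.099z^2.
Invertibility requires all roots to lie outside the unit circle, i.e. |z| > 1 for every root.
Set 1 + (0.649) z + (-0.099) z^2 = 0, i.e. a z^2 + b z + c = 0 with a = -0.099, b = 0.649, c = 1.
Discriminant D = b^2 - 4ac = (0.649)^2 - 4*(-0.099)*1 = 0.421201 - (-0.396) = 0.817201.
D >= 0, so the roots are real: z = (-b +/- sqrt(D)) / (2a) = (-0.649 +/- 0.903992) / (-0.198).
  z_1 = (-0.649 + 0.903992) / (-0.198) = -1.2878,   |z_1| = 1.2878.
  z_2 = (-0.649 - 0.903992) / (-0.198) = 7.8434,   |z_2| = 7.8434.
Moduli of all roots: 1.2878, 7.8434.
All moduli strictly greater than 1? Yes.
Verdict: Invertible.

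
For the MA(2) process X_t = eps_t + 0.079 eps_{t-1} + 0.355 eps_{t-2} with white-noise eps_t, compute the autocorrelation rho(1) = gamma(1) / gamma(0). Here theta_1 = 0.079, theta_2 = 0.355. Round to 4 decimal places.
\rho(1) = 0.0945

For an MA(q) process with theta_0 = 1, the autocovariance is
  gamma(k) = sigma^2 * sum_{i=0..q-k} theta_i * theta_{i+k},
and rho(k) = gamma(k) / gamma(0). Sigma^2 cancels.
  numerator   = (1)*(0.079) + (0.079)*(0.355) = 0.107045.
  denominator = (1)^2 + (0.079)^2 + (0.355)^2 = 1.132266.
  rho(1) = 0.107045 / 1.132266 = 0.0945.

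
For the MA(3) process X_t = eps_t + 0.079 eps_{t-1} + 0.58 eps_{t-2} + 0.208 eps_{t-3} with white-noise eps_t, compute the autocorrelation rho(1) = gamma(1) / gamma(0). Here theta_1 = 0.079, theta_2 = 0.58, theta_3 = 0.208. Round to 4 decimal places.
\rho(1) = 0.1771

For an MA(q) process with theta_0 = 1, the autocovariance is
  gamma(k) = sigma^2 * sum_{i=0..q-k} theta_i * theta_{i+k},
and rho(k) = gamma(k) / gamma(0). Sigma^2 cancels.
  numerator   = (1)*(0.079) + (0.079)*(0.58) + (0.58)*(0.208) = 0.24546.
  denominator = (1)^2 + (0.079)^2 + (0.58)^2 + (0.208)^2 = 1.385905.
  rho(1) = 0.24546 / 1.385905 = 0.1771.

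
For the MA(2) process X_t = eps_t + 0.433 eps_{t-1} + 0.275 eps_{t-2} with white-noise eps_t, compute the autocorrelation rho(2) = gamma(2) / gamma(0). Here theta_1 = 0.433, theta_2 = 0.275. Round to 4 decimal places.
\rho(2) = 0.2177

For an MA(q) process with theta_0 = 1, the autocovariance is
  gamma(k) = sigma^2 * sum_{i=0..q-k} theta_i * theta_{i+k},
and rho(k) = gamma(k) / gamma(0). Sigma^2 cancels.
  numerator   = (1)*(0.275) = 0.275.
  denominator = (1)^2 + (0.433)^2 + (0.275)^2 = 1.263114.
  rho(2) = 0.275 / 1.263114 = 0.2177.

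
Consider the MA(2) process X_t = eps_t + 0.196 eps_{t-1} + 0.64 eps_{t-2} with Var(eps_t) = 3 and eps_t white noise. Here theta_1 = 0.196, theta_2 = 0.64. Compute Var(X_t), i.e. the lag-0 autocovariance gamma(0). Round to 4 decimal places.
\gamma(0) = 4.3440

For an MA(q) process X_t = eps_t + sum_i theta_i eps_{t-i} with
Var(eps_t) = sigma^2, the variance is
  gamma(0) = sigma^2 * (1 + sum_i theta_i^2).
  sum_i theta_i^2 = (0.196)^2 + (0.64)^2 = 0.038416 + 0.4096 = 0.448016.
  gamma(0) = 3 * (1 + 0.448016) = 3 * 1.448016 = 4.344048, which rounds to 4.3440.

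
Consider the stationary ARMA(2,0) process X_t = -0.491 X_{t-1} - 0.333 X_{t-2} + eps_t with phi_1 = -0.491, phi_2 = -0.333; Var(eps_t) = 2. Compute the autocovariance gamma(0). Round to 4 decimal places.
\gamma(0) = 2.6025

Multiply the model equation by X_{t-k} and take expectations. With theta_0 = psi_0 = 1 and psi_j the MA(infinity) weights, this gives
  gamma(k) - sum_i phi_i gamma(k-i) = c_k,
  c_k = sigma^2 * sum_{j=k..q} theta_j psi_{j-k}   (c_k = 0 for k > q),
using gamma(-m) = gamma(m).
Pure AR (q = 0): c_0 = sigma^2 = 2, c_k = 0 for k >= 1.
Equations for k = 0, 1, 2 (AR order 2, c_2 = 0):
  (E0) gamma(0) = phi_1 gamma(1) + phi_2 gamma(2) + c_0
  (E1) gamma(1) = phi_1 gamma(0) + phi_2 gamma(1) + c_1
  (E2) gamma(2) = phi_1 gamma(1) + phi_2 gamma(0)
From (E1): gamma(1) = A gamma(0) + B with
  A = phi_1 / (1 - phi_2) = -0.491 / 1.333 = -0.368342,   B = c_1 / (1 - phi_2) = 0 / 1.333 = 0.
Insert (E2) into (E0): gamma(0) (1 - phi_2^2) = phi_1 (1 + phi_2) gamma(1) + c_0.
  phi_1 (1 + phi_2) = (-0.491)(0.667) = -0.327497,   1 - phi_2^2 = 0.889111.
Replace gamma(1) by A gamma(0) + B and collect gamma(0):
  gamma(0) [0.889111 - (-0.327497)(-0.368342)] = c_0 = 2
  gamma(0) * 0.76848 = 2
  gamma(0) = 2 / 0.76848 = 2.60254.
Therefore gamma(0) = 2.6025 (to 4 decimal places).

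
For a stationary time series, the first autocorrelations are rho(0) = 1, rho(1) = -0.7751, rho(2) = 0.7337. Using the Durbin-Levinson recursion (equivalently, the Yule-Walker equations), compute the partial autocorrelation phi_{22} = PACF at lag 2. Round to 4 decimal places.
\phi_{22} = 0.3329

The PACF at lag k is phi_{kk}, the last component of the solution
to the Yule-Walker system G_k phi = r_k where
  (G_k)_{ij} = rho(|i - j|), (r_k)_i = rho(i), i,j = 1..k.
Equivalently, Durbin-Levinson gives phi_{kk} iteratively:
  phi_{11} = rho(1)
  phi_{kk} = [rho(k) - sum_{j=1..k-1} phi_{k-1,j} rho(k-j)]
            / [1 - sum_{j=1..k-1} phi_{k-1,j} rho(j)],
  phi_{k,j} = phi_{k-1,j} - phi_{kk} phi_{k-1,k-j},  j = 1..k-1.
Step k = 1:
  phi_11 = rho(1) = -0.7751.
Step k = 2:
  phi_22 = [rho(2) - phi_11 rho(1)] / [1 - phi_11 rho(1)] = [0.7337 - (-0.7751)(-0.7751)] / [1 - (-0.7751)(-0.7751)]
         = 0.13291999 / 0.39921999 = 0.3329.
Therefore phi_{22} = 0.3329.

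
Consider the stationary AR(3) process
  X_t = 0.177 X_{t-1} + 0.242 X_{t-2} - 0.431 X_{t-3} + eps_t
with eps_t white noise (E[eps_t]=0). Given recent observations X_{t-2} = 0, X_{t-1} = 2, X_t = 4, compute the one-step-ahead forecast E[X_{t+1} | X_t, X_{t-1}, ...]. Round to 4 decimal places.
E[X_{t+1} \mid \mathcal F_t] = 1.1920

For an AR(p) model X_t = c + sum_i phi_i X_{t-i} + eps_t, the
one-step-ahead conditional mean is
  E[X_{t+1} | X_t, ...] = c + sum_i phi_i X_{t+1-i}.
Substitute known values:
  E[X_{t+1} | ...] = (0.177) * (4) + (0.242) * (2) + (-0.431) * (0)
                   = 1.1920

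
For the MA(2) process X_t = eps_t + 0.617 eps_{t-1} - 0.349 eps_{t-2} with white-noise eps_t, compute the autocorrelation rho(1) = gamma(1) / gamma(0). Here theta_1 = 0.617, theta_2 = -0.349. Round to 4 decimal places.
\rho(1) = 0.2673

For an MA(q) process with theta_0 = 1, the autocovariance is
  gamma(k) = sigma^2 * sum_{i=0..q-k} theta_i * theta_{i+k},
and rho(k) = gamma(k) / gamma(0). Sigma^2 cancels.
  numerator   = (1)*(0.617) + (0.617)*(-0.349) = 0.401667.
  denominator = (1)^2 + (0.617)^2 + (-0.349)^2 = 1.50249.
  rho(1) = 0.401667 / 1.50249 = 0.2673.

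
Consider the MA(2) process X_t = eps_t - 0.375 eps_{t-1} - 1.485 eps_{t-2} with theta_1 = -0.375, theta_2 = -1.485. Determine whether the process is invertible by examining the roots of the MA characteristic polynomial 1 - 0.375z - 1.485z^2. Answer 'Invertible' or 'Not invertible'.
\text{Not invertible}

The MA(q) characteristic polynomial is P(z) = 1 - 0.375z - 1.485z^2.
Invertibility requires all roots to lie outside the unit circle, i.e. |z| > 1 for every root.
Set 1 + (-0.375) z + (-1.485) z^2 = 0, i.e. a z^2 + b z + c = 0 with a = -1.485, b = -0.375, c = 1.
Discriminant D = b^2 - 4ac = (-0.375)^2 - 4*(-1.485)*1 = 0.140625 - (-5.94) = 6.080625.
D >= 0, so the roots are real: z = (-b +/- sqrt(D)) / (2a) = (0.375 +/- 2.465892) / (-2.97).
  z_1 = (0.375 + 2.465892) / (-2.97) = -0.9565,   |z_1| = 0.9565.
  z_2 = (0.375 - 2.465892) / (-2.97) = 0.704,   |z_2| = 0.704.
Moduli of all roots: 0.9565, 0.7040.
All moduli strictly greater than 1? No.
Verdict: Not invertible.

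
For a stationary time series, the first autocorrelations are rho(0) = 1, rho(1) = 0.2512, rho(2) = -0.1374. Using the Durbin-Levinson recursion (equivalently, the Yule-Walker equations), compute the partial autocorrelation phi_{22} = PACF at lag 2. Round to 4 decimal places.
\phi_{22} = -0.2140

The PACF at lag k is phi_{kk}, the last component of the solution
to the Yule-Walker system G_k phi = r_k where
  (G_k)_{ij} = rho(|i - j|), (r_k)_i = rho(i), i,j = 1..k.
Equivalently, Durbin-Levinson gives phi_{kk} iteratively:
  phi_{11} = rho(1)
  phi_{kk} = [rho(k) - sum_{j=1..k-1} phi_{k-1,j} rho(k-j)]
            / [1 - sum_{j=1..k-1} phi_{k-1,j} rho(j)],
  phi_{k,j} = phi_{k-1,j} - phi_{kk} phi_{k-1,k-j},  j = 1..k-1.
Step k = 1:
  phi_11 = rho(1) = 0.2512.
Step k = 2:
  phi_22 = [rho(2) - phi_11 rho(1)] / [1 - phi_11 rho(1)] = [-0.1374 - (0.2512)(0.2512)] / [1 - (0.2512)(0.2512)]
         = -0.20050144 / 0.93689856 = -0.214.
Therefore phi_{22} = -0.2140.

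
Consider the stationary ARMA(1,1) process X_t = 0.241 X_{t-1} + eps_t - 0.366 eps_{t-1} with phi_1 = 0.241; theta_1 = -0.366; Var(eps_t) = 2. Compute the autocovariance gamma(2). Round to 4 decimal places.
\gamma(2) = -0.0583

Multiply the model equation by X_{t-k} and take expectations. With theta_0 = psi_0 = 1 and psi_j the MA(infinity) weights, this gives
  gamma(k) - sum_i phi_i gamma(k-i) = c_k,
  c_k = sigma^2 * sum_{j=k..q} theta_j psi_{j-k}   (c_k = 0 for k > q),
using gamma(-m) = gamma(m).
psi-weights needed (psi_j = theta_j + sum_i phi_i psi_{j-i}):
  psi_1 = theta_1 + phi_1 = -0.366 + (0.241) = -0.125
Right-hand sides:
  c_0 = sigma^2 (1 + theta_1 psi_1) = 2 * (1 + (-0.366)(-0.125)) = 2 * 1.04575 = 2.0915
  c_1 = sigma^2 theta_1 = 2 * (-0.366) = -0.732
  c_2 = 0
Equations for k = 0 and k = 1 (AR order 1):
  gamma(0) = phi_1 gamma(1) + c_0
  gamma(1) = phi_1 gamma(0) + c_1
Substituting the second into the first: gamma(0) (1 - phi_1^2) = c_0 + phi_1 c_1, so
  gamma(0) = (c_0 + phi_1 c_1) / (1 - phi_1^2) = (2.0915 + (0.241)(-0.732)) / (1 - (0.241)^2) = 1.915088 / 0.941919 = 2.033177.
  gamma(1) = phi_1 gamma(0) + c_1 = (0.241)(2.033177) + (-0.732) = -0.242004.
For k = 2 (> q): gamma(2) = phi_1 gamma(1) = (0.241)(-0.242004) = -0.058323.
Therefore gamma(2) = -0.0583 (to 4 decimal places).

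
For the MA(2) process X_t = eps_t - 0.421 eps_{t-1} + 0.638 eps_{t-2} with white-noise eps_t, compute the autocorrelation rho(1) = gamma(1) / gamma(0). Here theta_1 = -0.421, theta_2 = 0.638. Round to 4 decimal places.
\rho(1) = -0.4353

For an MA(q) process with theta_0 = 1, the autocovariance is
  gamma(k) = sigma^2 * sum_{i=0..q-k} theta_i * theta_{i+k},
and rho(k) = gamma(k) / gamma(0). Sigma^2 cancels.
  numerator   = (1)*(-0.421) + (-0.421)*(0.638) = -0.689598.
  denominator = (1)^2 + (-0.421)^2 + (0.638)^2 = 1.584285.
  rho(1) = -0.689598 / 1.584285 = -0.4353.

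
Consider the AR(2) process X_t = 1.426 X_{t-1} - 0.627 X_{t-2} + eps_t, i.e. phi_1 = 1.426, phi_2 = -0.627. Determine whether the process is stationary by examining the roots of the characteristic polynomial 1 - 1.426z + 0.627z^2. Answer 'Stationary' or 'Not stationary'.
\text{Stationary}

The AR(p) characteristic polynomial is P(z) = 1 - 1.426z + 0.627z^2.
Stationarity requires all roots to lie outside the unit circle, i.e. |z| > 1 for every root.
Set 1 + (-1.426) z + (0.627) z^2 = 0, i.e. a z^2 + b z + c = 0 with a = 0.627, b = -1.426, c = 1.
Discriminant D = b^2 - 4ac = (-1.426)^2 - 4*(0.627)*1 = 2.033476 - (2.508) = -0.474524.
D < 0, so the roots are the complex-conjugate pair z = (-b +/- i sqrt(-D)) / (2a) = 1.1372 +/- 0.5493i.
For a conjugate pair |z|^2 = z * conj(z) = (product of roots) = c/a = 1/(0.627) = 1.594896, so |z| = sqrt(1.594896) = 1.2629 for both roots.
Moduli of all roots: 1.2629, 1.2629.
All moduli strictly greater than 1? Yes.
Verdict: Stationary.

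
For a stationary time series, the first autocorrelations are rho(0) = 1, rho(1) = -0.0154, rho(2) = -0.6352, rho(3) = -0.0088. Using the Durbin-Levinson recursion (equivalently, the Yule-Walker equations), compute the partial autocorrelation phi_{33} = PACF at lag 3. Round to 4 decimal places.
\phi_{33} = -0.0580

The PACF at lag k is phi_{kk}, the last component of the solution
to the Yule-Walker system G_k phi = r_k where
  (G_k)_{ij} = rho(|i - j|), (r_k)_i = rho(i), i,j = 1..k.
Equivalently, Durbin-Levinson gives phi_{kk} iteratively:
  phi_{11} = rho(1)
  phi_{kk} = [rho(k) - sum_{j=1..k-1} phi_{k-1,j} rho(k-j)]
            / [1 - sum_{j=1..k-1} phi_{k-1,j} rho(j)],
  phi_{k,j} = phi_{k-1,j} - phi_{kk} phi_{k-1,k-j},  j = 1..k-1.
Step k = 1:
  phi_11 = rho(1) = -0.0154.
Step k = 2:
  phi_22 = [rho(2) - phi_11 rho(1)] / [1 - phi_11 rho(1)] = [-0.6352 - (-0.0154)(-0.0154)] / [1 - (-0.0154)(-0.0154)]
         = -0.63543716 / 0.99976284 = -0.635588.
  Update: phi_21 = phi_11 - phi_22 phi_11 = -0.0154 - (-0.635588)(-0.0154) = -0.025188.
Step k = 3:
  phi_33 = [rho(3) - phi_21 rho(2) - phi_22 rho(1)] / [1 - phi_21 rho(1) - phi_22 rho(2)]
    numerator   = -0.0088 - (-0.025188)(-0.6352) - (-0.635588)(-0.0154) = -0.03458751
    denominator = 1 - (-0.025188)(-0.0154) - (-0.635588)(-0.6352) = 0.59588667
  phi_33 = -0.03458751 / 0.59588667 = -0.058.
Therefore phi_{33} = -0.0580.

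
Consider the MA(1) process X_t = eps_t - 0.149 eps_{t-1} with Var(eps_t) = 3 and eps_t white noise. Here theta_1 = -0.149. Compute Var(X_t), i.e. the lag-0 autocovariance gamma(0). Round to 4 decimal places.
\gamma(0) = 3.0666

For an MA(q) process X_t = eps_t + sum_i theta_i eps_{t-i} with
Var(eps_t) = sigma^2, the variance is
  gamma(0) = sigma^2 * (1 + sum_i theta_i^2).
  sum_i theta_i^2 = (-0.149)^2 = 0.022201.
  gamma(0) = 3 * (1 + 0.022201) = 3 * 1.022201 = 3.066603, which rounds to 3.0666.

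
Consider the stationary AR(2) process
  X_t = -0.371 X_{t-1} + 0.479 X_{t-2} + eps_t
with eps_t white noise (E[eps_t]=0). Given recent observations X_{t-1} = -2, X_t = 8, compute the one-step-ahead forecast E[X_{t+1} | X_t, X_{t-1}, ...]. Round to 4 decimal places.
E[X_{t+1} \mid \mathcal F_t] = -3.9260

For an AR(p) model X_t = c + sum_i phi_i X_{t-i} + eps_t, the
one-step-ahead conditional mean is
  E[X_{t+1} | X_t, ...] = c + sum_i phi_i X_{t+1-i}.
Substitute known values:
  E[X_{t+1} | ...] = (-0.371) * (8) + (0.479) * (-2)
                   = -3.9260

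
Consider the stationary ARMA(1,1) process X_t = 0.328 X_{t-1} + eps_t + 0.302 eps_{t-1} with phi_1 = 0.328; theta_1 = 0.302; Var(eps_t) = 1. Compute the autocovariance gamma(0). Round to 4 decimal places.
\gamma(0) = 1.4447

Multiply the model equation by X_{t-k} and take expectations. With theta_0 = psi_0 = 1 and psi_j the MA(infinity) weights, this gives
  gamma(k) - sum_i phi_i gamma(k-i) = c_k,
  c_k = sigma^2 * sum_{j=k..q} theta_j psi_{j-k}   (c_k = 0 for k > q),
using gamma(-m) = gamma(m).
psi-weights needed (psi_j = theta_j + sum_i phi_i psi_{j-i}):
  psi_1 = theta_1 + phi_1 = 0.302 + (0.328) = 0.63
Right-hand sides:
  c_0 = sigma^2 (1 + theta_1 psi_1) = 1 * (1 + (0.302)(0.63)) = 1 * 1.19026 = 1.19026
  c_1 = sigma^2 theta_1 = 1 * (0.302) = 0.302
  c_2 = 0
Equations for k = 0 and k = 1 (AR order 1):
  gamma(0) = phi_1 gamma(1) + c_0
  gamma(1) = phi_1 gamma(0) + c_1
Substituting the second into the first: gamma(0) (1 - phi_1^2) = c_0 + phi_1 c_1, so
  gamma(0) = (c_0 + phi_1 c_1) / (1 - phi_1^2) = (1.19026 + (0.328)(0.302)) / (1 - (0.328)^2) = 1.289316 / 0.892416 = 1.444748.
Therefore gamma(0) = 1.4447 (to 4 decimal places).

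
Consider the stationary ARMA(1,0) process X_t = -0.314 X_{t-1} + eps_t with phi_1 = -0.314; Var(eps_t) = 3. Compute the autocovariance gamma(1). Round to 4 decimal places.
\gamma(1) = -1.0450

Multiply the model equation by X_{t-k} and take expectations. With theta_0 = psi_0 = 1 and psi_j the MA(infinity) weights, this gives
  gamma(k) - sum_i phi_i gamma(k-i) = c_k,
  c_k = sigma^2 * sum_{j=k..q} theta_j psi_{j-k}   (c_k = 0 for k > q),
using gamma(-m) = gamma(m).
Pure AR (q = 0): c_0 = sigma^2 = 3, c_k = 0 for k >= 1.
Equations for k = 0 and k = 1 (AR order 1):
  gamma(0) = phi_1 gamma(1) + c_0
  gamma(1) = phi_1 gamma(0) + c_1
Substituting the second into the first: gamma(0) (1 - phi_1^2) = c_0 + phi_1 c_1, so
  gamma(0) = c_0 / (1 - phi_1^2) = 3 / (1 - (-0.314)^2) = 3 / 0.901404 = 3.328141.
  gamma(1) = phi_1 gamma(0) = (-0.314)(3.328141) = -1.045036.
Therefore gamma(1) = -1.0450 (to 4 decimal places).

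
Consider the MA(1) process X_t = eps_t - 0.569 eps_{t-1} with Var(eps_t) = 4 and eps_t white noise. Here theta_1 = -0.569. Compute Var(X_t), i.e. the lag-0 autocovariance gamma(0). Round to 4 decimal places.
\gamma(0) = 5.2950

For an MA(q) process X_t = eps_t + sum_i theta_i eps_{t-i} with
Var(eps_t) = sigma^2, the variance is
  gamma(0) = sigma^2 * (1 + sum_i theta_i^2).
  sum_i theta_i^2 = (-0.569)^2 = 0.323761.
  gamma(0) = 4 * (1 + 0.323761) = 4 * 1.323761 = 5.295044, which rounds to 5.2950.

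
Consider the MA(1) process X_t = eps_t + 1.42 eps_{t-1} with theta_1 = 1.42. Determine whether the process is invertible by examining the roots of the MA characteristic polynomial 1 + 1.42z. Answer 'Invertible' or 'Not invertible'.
\text{Not invertible}

The MA(q) characteristic polynomial is P(z) = 1 + 1.42z.
Invertibility requires all roots to lie outside the unit circle, i.e. |z| > 1 for every root.
This is linear in z: 1 + (1.42) z = 0  =>  z = -1/(1.42) = -0.704225,  |z| = 0.704225.
Moduli of all roots: 0.7042.
All moduli strictly greater than 1? No.
Verdict: Not invertible.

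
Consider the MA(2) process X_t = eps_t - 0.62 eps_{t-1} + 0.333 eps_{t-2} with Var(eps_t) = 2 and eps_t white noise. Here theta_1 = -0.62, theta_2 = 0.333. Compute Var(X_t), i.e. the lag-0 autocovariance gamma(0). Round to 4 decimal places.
\gamma(0) = 2.9906

For an MA(q) process X_t = eps_t + sum_i theta_i eps_{t-i} with
Var(eps_t) = sigma^2, the variance is
  gamma(0) = sigma^2 * (1 + sum_i theta_i^2).
  sum_i theta_i^2 = (-0.62)^2 + (0.333)^2 = 0.3844 + 0.110889 = 0.495289.
  gamma(0) = 2 * (1 + 0.495289) = 2 * 1.495289 = 2.990578, which rounds to 2.9906.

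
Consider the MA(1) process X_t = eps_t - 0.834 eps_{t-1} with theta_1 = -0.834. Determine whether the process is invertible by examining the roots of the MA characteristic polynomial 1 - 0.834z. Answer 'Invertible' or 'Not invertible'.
\text{Invertible}

The MA(q) characteristic polynomial is P(z) = 1 - 0.834z.
Invertibility requires all roots to lie outside the unit circle, i.e. |z| > 1 for every root.
This is linear in z: 1 + (-0.834) z = 0  =>  z = -1/(-0.834) = 1.199041,  |z| = 1.199041.
Moduli of all roots: 1.1990.
All moduli strictly greater than 1? Yes.
Verdict: Invertible.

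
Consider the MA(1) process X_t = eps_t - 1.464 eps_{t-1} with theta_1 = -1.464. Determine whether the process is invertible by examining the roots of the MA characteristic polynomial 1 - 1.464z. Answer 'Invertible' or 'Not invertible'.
\text{Not invertible}

The MA(q) characteristic polynomial is P(z) = 1 - 1.464z.
Invertibility requires all roots to lie outside the unit circle, i.e. |z| > 1 for every root.
This is linear in z: 1 + (-1.464) z = 0  =>  z = -1/(-1.464) = 0.68306,  |z| = 0.68306.
Moduli of all roots: 0.6831.
All moduli strictly greater than 1? No.
Verdict: Not invertible.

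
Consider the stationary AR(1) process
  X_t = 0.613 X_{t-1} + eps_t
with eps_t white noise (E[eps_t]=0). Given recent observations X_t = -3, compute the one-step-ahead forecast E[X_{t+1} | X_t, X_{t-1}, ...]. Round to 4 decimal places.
E[X_{t+1} \mid \mathcal F_t] = -1.8390

For an AR(p) model X_t = c + sum_i phi_i X_{t-i} + eps_t, the
one-step-ahead conditional mean is
  E[X_{t+1} | X_t, ...] = c + sum_i phi_i X_{t+1-i}.
Substitute known values:
  E[X_{t+1} | ...] = (0.613) * (-3)
                   = -1.8390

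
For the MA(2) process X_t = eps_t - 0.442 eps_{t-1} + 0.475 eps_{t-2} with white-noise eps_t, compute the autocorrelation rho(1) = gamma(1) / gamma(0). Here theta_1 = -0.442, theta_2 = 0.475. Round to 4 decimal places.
\rho(1) = -0.4588

For an MA(q) process with theta_0 = 1, the autocovariance is
  gamma(k) = sigma^2 * sum_{i=0..q-k} theta_i * theta_{i+k},
and rho(k) = gamma(k) / gamma(0). Sigma^2 cancels.
  numerator   = (1)*(-0.442) + (-0.442)*(0.475) = -0.65195.
  denominator = (1)^2 + (-0.442)^2 + (0.475)^2 = 1.420989.
  rho(1) = -0.65195 / 1.420989 = -0.4588.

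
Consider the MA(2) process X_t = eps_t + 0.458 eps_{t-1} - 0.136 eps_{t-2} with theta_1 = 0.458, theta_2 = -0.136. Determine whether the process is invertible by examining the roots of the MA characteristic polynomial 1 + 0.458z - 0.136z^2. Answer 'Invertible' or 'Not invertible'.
\text{Invertible}

The MA(q) characteristic polynomial is P(z) = 1 + 0.458z - 0.136z^2.
Invertibility requires all roots to lie outside the unit circle, i.e. |z| > 1 for every root.
Set 1 + (0.458) z + (-0.136) z^2 = 0, i.e. a z^2 + b z + c = 0 with a = -0.136, b = 0.458, c = 1.
Discriminant D = b^2 - 4ac = (0.458)^2 - 4*(-0.136)*1 = 0.209764 - (-0.544) = 0.753764.
D >= 0, so the roots are real: z = (-b +/- sqrt(D)) / (2a) = (-0.458 +/- 0.868196) / (-0.272).
  z_1 = (-0.458 + 0.868196) / (-0.272) = -1.5081,   |z_1| = 1.5081.
  z_2 = (-0.458 - 0.868196) / (-0.272) = 4.8757,   |z_2| = 4.8757.
Moduli of all roots: 1.5081, 4.8757.
All moduli strictly greater than 1? Yes.
Verdict: Invertible.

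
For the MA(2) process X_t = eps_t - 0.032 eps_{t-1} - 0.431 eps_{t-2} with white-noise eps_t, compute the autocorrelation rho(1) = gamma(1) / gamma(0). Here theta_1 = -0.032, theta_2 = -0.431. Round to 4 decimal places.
\rho(1) = -0.0153

For an MA(q) process with theta_0 = 1, the autocovariance is
  gamma(k) = sigma^2 * sum_{i=0..q-k} theta_i * theta_{i+k},
and rho(k) = gamma(k) / gamma(0). Sigma^2 cancels.
  numerator   = (1)*(-0.032) + (-0.032)*(-0.431) = -0.018208.
  denominator = (1)^2 + (-0.032)^2 + (-0.431)^2 = 1.186785.
  rho(1) = -0.018208 / 1.186785 = -0.0153.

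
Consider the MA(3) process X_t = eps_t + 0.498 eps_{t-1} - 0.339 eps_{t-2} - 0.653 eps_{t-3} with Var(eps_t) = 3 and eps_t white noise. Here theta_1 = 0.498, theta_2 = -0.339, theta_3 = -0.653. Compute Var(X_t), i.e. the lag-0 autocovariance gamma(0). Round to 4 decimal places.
\gamma(0) = 5.3680

For an MA(q) process X_t = eps_t + sum_i theta_i eps_{t-i} with
Var(eps_t) = sigma^2, the variance is
  gamma(0) = sigma^2 * (1 + sum_i theta_i^2).
  sum_i theta_i^2 = (0.498)^2 + (-0.339)^2 + (-0.653)^2 = 0.248004 + 0.114921 + 0.426409 = 0.789334.
  gamma(0) = 3 * (1 + 0.789334) = 3 * 1.789334 = 5.368002, which rounds to 5.3680.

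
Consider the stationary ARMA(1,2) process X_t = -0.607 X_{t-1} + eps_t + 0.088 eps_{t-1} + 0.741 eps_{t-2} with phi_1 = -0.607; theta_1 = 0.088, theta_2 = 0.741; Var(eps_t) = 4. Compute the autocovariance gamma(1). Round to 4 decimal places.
\gamma(1) = -8.5557

Multiply the model equation by X_{t-k} and take expectations. With theta_0 = psi_0 = 1 and psi_j the MA(infinity) weights, this gives
  gamma(k) - sum_i phi_i gamma(k-i) = c_k,
  c_k = sigma^2 * sum_{j=k..q} theta_j psi_{j-k}   (c_k = 0 for k > q),
using gamma(-m) = gamma(m).
psi-weights needed (psi_j = theta_j + sum_i phi_i psi_{j-i}):
  psi_1 = theta_1 + phi_1 = 0.088 + (-0.607) = -0.519
  psi_2 = theta_2 + phi_1 psi_1 = 0.741 + (-0.607)(-0.519) = 1.056033
Right-hand sides:
  c_0 = sigma^2 (1 + theta_1 psi_1 + theta_2 psi_2) = 4 * (1 + (0.088)(-0.519) + (0.741)(1.056033)) = 4 * 1.736848 = 6.947394
  c_1 = sigma^2 (theta_1 + theta_2 psi_1) = 4 * (0.088 + (0.741)(-0.519)) = -1.186316
  c_2 = sigma^2 theta_2 = 4 * (0.741) = 2.964
Equations for k = 0 and k = 1 (AR order 1):
  gamma(0) = phi_1 gamma(1) + c_0
  gamma(1) = phi_1 gamma(0) + c_1
Substituting the second into the first: gamma(0) (1 - phi_1^2) = c_0 + phi_1 c_1, so
  gamma(0) = (c_0 + phi_1 c_1) / (1 - phi_1^2) = (6.947394 + (-0.607)(-1.186316)) / (1 - (-0.607)^2) = 7.667488 / 0.631551 = 12.140726.
  gamma(1) = phi_1 gamma(0) + c_1 = (-0.607)(12.140726) + (-1.186316) = -8.555737.
Therefore gamma(1) = -8.5557 (to 4 decimal places).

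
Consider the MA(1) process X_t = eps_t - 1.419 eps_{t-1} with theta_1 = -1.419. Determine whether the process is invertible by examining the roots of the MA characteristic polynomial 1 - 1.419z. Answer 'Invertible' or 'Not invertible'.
\text{Not invertible}

The MA(q) characteristic polynomial is P(z) = 1 - 1.419z.
Invertibility requires all roots to lie outside the unit circle, i.e. |z| > 1 for every root.
This is linear in z: 1 + (-1.419) z = 0  =>  z = -1/(-1.419) = 0.704722,  |z| = 0.704722.
Moduli of all roots: 0.7047.
All moduli strictly greater than 1? No.
Verdict: Not invertible.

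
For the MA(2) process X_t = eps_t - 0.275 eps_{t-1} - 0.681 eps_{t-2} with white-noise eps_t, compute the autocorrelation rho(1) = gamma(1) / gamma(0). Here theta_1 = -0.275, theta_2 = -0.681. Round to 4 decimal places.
\rho(1) = -0.0570

For an MA(q) process with theta_0 = 1, the autocovariance is
  gamma(k) = sigma^2 * sum_{i=0..q-k} theta_i * theta_{i+k},
and rho(k) = gamma(k) / gamma(0). Sigma^2 cancels.
  numerator   = (1)*(-0.275) + (-0.275)*(-0.681) = -0.087725.
  denominator = (1)^2 + (-0.275)^2 + (-0.681)^2 = 1.539386.
  rho(1) = -0.087725 / 1.539386 = -0.0570.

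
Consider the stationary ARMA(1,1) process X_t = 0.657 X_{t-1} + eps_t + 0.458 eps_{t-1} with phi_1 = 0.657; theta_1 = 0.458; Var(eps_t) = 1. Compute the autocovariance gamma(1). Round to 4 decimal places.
\gamma(1) = 2.5521

Multiply the model equation by X_{t-k} and take expectations. With theta_0 = psi_0 = 1 and psi_j the MA(infinity) weights, this gives
  gamma(k) - sum_i phi_i gamma(k-i) = c_k,
  c_k = sigma^2 * sum_{j=k..q} theta_j psi_{j-k}   (c_k = 0 for k > q),
using gamma(-m) = gamma(m).
psi-weights needed (psi_j = theta_j + sum_i phi_i psi_{j-i}):
  psi_1 = theta_1 + phi_1 = 0.458 + (0.657) = 1.115
Right-hand sides:
  c_0 = sigma^2 (1 + theta_1 psi_1) = 1 * (1 + (0.458)(1.115)) = 1 * 1.51067 = 1.51067
  c_1 = sigma^2 theta_1 = 1 * (0.458) = 0.458
  c_2 = 0
Equations for k = 0 and k = 1 (AR order 1):
  gamma(0) = phi_1 gamma(1) + c_0
  gamma(1) = phi_1 gamma(0) + c_1
Substituting the second into the first: gamma(0) (1 - phi_1^2) = c_0 + phi_1 c_1, so
  gamma(0) = (c_0 + phi_1 c_1) / (1 - phi_1^2) = (1.51067 + (0.657)(0.458)) / (1 - (0.657)^2) = 1.811576 / 0.568351 = 3.187425.
  gamma(1) = phi_1 gamma(0) + c_1 = (0.657)(3.187425) + (0.458) = 2.552138.
Therefore gamma(1) = 2.5521 (to 4 decimal places).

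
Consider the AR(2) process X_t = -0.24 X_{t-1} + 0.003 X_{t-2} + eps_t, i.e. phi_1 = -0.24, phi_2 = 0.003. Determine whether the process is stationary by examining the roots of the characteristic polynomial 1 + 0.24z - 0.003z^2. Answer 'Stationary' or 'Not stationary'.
\text{Stationary}

The AR(p) characteristic polynomial is P(z) = 1 + 0.24z - 0.003z^2.
Stationarity requires all roots to lie outside the unit circle, i.e. |z| > 1 for every root.
Set 1 + (0.24) z + (-0.003) z^2 = 0, i.e. a z^2 + b z + c = 0 with a = -0.003, b = 0.24, c = 1.
Discriminant D = b^2 - 4ac = (0.24)^2 - 4*(-0.003)*1 = 0.0576 - (-0.012) = 0.0696.
D >= 0, so the roots are real: z = (-b +/- sqrt(D)) / (2a) = (-0.24 +/- 0.263818) / (-0.006).
  z_1 = (-0.24 + 0.263818) / (-0.006) = -3.9697,   |z_1| = 3.9697.
  z_2 = (-0.24 - 0.263818) / (-0.006) = 83.9697,   |z_2| = 83.9697.
Moduli of all roots: 3.9697, 83.9697.
All moduli strictly greater than 1? Yes.
Verdict: Stationary.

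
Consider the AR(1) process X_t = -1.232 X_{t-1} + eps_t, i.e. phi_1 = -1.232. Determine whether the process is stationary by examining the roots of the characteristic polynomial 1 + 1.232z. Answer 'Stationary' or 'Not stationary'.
\text{Not stationary}

The AR(p) characteristic polynomial is P(z) = 1 + 1.232z.
Stationarity requires all roots to lie outside the unit circle, i.e. |z| > 1 for every root.
This is linear in z: 1 + (1.232) z = 0  =>  z = -1/(1.232) = -0.811688,  |z| = 0.811688.
Moduli of all roots: 0.8117.
All moduli strictly greater than 1? No.
Verdict: Not stationary.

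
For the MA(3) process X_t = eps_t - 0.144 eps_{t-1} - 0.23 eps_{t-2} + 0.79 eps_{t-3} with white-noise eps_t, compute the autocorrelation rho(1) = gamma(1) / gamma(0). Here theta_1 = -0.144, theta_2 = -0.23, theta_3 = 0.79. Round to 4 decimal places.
\rho(1) = -0.1723

For an MA(q) process with theta_0 = 1, the autocovariance is
  gamma(k) = sigma^2 * sum_{i=0..q-k} theta_i * theta_{i+k},
and rho(k) = gamma(k) / gamma(0). Sigma^2 cancels.
  numerator   = (1)*(-0.144) + (-0.144)*(-0.23) + (-0.23)*(0.79) = -0.29258.
  denominator = (1)^2 + (-0.144)^2 + (-0.23)^2 + (0.79)^2 = 1.697736.
  rho(1) = -0.29258 / 1.697736 = -0.1723.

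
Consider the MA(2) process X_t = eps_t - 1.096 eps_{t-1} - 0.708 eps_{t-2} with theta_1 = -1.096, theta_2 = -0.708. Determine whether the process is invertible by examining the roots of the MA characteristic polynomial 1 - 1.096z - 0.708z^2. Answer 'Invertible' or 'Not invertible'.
\text{Not invertible}

The MA(q) characteristic polynomial is P(z) = 1 - 1.096z - 0.708z^2.
Invertibility requires all roots to lie outside the unit circle, i.e. |z| > 1 for every root.
Set 1 + (-1.096) z + (-0.708) z^2 = 0, i.e. a z^2 + b z + c = 0 with a = -0.708, b = -1.096, c = 1.
Discriminant D = b^2 - 4ac = (-1.096)^2 - 4*(-0.708)*1 = 1.201216 - (-2.832) = 4.033216.
D >= 0, so the roots are real: z = (-b +/- sqrt(D)) / (2a) = (1.096 +/- 2.008287) / (-1.416).
  z_1 = (1.096 + 2.008287) / (-1.416) = -2.1923,   |z_1| = 2.1923.
  z_2 = (1.096 - 2.008287) / (-1.416) = 0.6443,   |z_2| = 0.6443.
Moduli of all roots: 2.1923, 0.6443.
All moduli strictly greater than 1? No.
Verdict: Not invertible.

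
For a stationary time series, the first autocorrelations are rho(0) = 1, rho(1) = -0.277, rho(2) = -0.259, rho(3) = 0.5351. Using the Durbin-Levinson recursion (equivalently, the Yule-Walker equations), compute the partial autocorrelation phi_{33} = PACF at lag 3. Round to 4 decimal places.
\phi_{33} = 0.4201

The PACF at lag k is phi_{kk}, the last component of the solution
to the Yule-Walker system G_k phi = r_k where
  (G_k)_{ij} = rho(|i - j|), (r_k)_i = rho(i), i,j = 1..k.
Equivalently, Durbin-Levinson gives phi_{kk} iteratively:
  phi_{11} = rho(1)
  phi_{kk} = [rho(k) - sum_{j=1..k-1} phi_{k-1,j} rho(k-j)]
            / [1 - sum_{j=1..k-1} phi_{k-1,j} rho(j)],
  phi_{k,j} = phi_{k-1,j} - phi_{kk} phi_{k-1,k-j},  j = 1..k-1.
Step k = 1:
  phi_11 = rho(1) = -0.277.
Step k = 2:
  phi_22 = [rho(2) - phi_11 rho(1)] / [1 - phi_11 rho(1)] = [-0.259 - (-0.277)(-0.277)] / [1 - (-0.277)(-0.277)]
         = -0.335729 / 0.923271 = -0.36363.
  Update: phi_21 = phi_11 - phi_22 phi_11 = -0.277 - (-0.36363)(-0.277) = -0.377725.
Step k = 3:
  phi_33 = [rho(3) - phi_21 rho(2) - phi_22 rho(1)] / [1 - phi_21 rho(1) - phi_22 rho(2)]
    numerator   = 0.5351 - (-0.377725)(-0.259) - (-0.36363)(-0.277) = 0.3365436
    denominator = 1 - (-0.377725)(-0.277) - (-0.36363)(-0.259) = 0.80118988
  phi_33 = 0.3365436 / 0.80118988 = 0.4201.
Therefore phi_{33} = 0.4201.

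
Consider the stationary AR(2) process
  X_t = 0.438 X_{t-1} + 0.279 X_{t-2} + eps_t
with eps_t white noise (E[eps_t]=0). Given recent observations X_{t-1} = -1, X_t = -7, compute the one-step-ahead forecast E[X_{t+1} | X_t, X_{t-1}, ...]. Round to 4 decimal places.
E[X_{t+1} \mid \mathcal F_t] = -3.3450

For an AR(p) model X_t = c + sum_i phi_i X_{t-i} + eps_t, the
one-step-ahead conditional mean is
  E[X_{t+1} | X_t, ...] = c + sum_i phi_i X_{t+1-i}.
Substitute known values:
  E[X_{t+1} | ...] = (0.438) * (-7) + (0.279) * (-1)
                   = -3.3450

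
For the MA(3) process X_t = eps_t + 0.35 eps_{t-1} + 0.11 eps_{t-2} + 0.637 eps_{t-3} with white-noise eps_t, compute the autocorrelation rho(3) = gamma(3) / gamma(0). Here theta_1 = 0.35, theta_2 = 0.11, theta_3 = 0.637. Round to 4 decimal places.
\rho(3) = 0.4135

For an MA(q) process with theta_0 = 1, the autocovariance is
  gamma(k) = sigma^2 * sum_{i=0..q-k} theta_i * theta_{i+k},
and rho(k) = gamma(k) / gamma(0). Sigma^2 cancels.
  numerator   = (1)*(0.637) = 0.637.
  denominator = (1)^2 + (0.35)^2 + (0.11)^2 + (0.637)^2 = 1.540369.
  rho(3) = 0.637 / 1.540369 = 0.4135.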